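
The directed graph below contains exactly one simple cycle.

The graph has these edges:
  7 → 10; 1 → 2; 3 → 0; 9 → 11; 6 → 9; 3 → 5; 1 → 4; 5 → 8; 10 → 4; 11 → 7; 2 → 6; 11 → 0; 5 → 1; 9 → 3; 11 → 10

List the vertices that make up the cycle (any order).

1, 2, 3, 5, 6, 9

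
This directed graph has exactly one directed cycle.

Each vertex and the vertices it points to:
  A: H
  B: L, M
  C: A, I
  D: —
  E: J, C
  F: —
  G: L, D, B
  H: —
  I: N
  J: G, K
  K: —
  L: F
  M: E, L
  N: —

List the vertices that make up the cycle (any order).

DFS with gray/black marking from E:
E gray
  J gray
    G gray
      L gray
        F gray
        F black
      L black
      D gray
      D black
      B gray
        B→L: L black — skip
        M gray
          M→E: E is gray → back edge
Back edge closes the cycle E → J → G → B → M → E; its vertices are {B, E, G, J, M}.

B, E, G, J, M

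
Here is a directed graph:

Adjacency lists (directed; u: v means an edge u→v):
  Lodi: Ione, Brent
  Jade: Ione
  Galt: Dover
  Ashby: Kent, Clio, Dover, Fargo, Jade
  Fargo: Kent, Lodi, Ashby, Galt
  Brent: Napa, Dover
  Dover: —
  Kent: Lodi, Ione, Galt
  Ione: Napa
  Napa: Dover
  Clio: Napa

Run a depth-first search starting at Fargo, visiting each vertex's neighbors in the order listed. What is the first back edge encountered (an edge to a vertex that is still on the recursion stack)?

DFS from Fargo (visiting each vertex's neighbors in the order listed); mark gray on enter, black on exit:
Fargo gray
  Kent gray
    Lodi gray
      Ione gray
        Napa gray
          Dover gray
          Dover black
        Napa black
      Ione black
      Brent gray
        Brent→Napa: Napa black — skip
        Brent→Dover: Dover black — skip
      Brent black
    Lodi black
    Kent→Ione: Ione black — skip
    Galt gray
      Galt→Dover: Dover black — skip
    Galt black
  Kent black
  Fargo→Lodi: Lodi black — skip
  Ashby gray
    Ashby→Kent: Kent black — skip
    Clio gray
      Clio→Napa: Napa black — skip
    Clio black
    Ashby→Dover: Dover black — skip
    Ashby→Fargo: Fargo is gray → back edge
First back edge: Ashby → Fargo.

Ashby→Fargo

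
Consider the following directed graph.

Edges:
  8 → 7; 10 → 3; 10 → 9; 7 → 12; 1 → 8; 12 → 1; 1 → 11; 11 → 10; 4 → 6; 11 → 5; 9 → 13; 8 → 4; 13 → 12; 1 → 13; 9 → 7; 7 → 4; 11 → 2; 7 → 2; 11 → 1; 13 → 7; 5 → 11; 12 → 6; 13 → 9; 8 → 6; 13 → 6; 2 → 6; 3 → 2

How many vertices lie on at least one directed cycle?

A vertex is on a directed cycle iff it belongs to a strongly connected component of size ≥ 2 (or has a self-loop).
The vertices on cycles are {1, 5, 7, 8, 9, 10, 11, 12, 13} — 9 in total.

9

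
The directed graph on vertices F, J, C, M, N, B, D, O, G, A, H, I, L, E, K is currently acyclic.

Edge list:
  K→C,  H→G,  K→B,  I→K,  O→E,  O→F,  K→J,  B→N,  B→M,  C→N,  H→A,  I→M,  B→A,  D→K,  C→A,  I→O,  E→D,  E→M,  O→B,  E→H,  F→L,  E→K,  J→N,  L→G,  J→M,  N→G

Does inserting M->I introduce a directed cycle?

Adding M→I creates a cycle iff I can already reach M.
Path from I: I → M.
So I → … → M → I is a cycle.

Yes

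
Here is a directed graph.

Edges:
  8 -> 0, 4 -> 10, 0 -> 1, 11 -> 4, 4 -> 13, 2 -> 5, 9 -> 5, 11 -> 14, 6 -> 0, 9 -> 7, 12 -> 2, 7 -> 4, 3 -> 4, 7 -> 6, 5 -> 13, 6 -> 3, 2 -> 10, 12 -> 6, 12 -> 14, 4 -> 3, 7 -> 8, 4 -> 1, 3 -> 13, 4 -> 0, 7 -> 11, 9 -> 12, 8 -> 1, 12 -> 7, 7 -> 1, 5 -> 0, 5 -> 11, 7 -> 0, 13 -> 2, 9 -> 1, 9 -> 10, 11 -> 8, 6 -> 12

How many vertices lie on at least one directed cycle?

9

A vertex is on a directed cycle iff it belongs to a strongly connected component of size ≥ 2 (or has a self-loop).
The vertices on cycles are {2, 3, 4, 5, 6, 7, 11, 12, 13} — 9 in total.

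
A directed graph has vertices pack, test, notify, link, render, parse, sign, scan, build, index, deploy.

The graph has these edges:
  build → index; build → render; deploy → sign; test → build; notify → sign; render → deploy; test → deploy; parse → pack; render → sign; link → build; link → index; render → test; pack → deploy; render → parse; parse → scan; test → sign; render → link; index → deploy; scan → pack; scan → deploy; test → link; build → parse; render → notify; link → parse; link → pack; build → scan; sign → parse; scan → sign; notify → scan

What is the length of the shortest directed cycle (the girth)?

For each vertex v, BFS finds the shortest path from v back to v.
The shortest such closed walk is link → build → render → link, length 3.

3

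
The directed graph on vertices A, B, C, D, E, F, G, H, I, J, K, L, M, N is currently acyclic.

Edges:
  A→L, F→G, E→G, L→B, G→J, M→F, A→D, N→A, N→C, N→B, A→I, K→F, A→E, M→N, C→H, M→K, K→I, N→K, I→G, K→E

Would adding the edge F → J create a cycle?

No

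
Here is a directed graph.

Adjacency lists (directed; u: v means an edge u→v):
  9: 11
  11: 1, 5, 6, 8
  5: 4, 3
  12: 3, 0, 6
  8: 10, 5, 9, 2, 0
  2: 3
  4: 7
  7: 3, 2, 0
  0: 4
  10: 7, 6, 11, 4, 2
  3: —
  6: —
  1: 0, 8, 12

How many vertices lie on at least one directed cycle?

8

A vertex is on a directed cycle iff it belongs to a strongly connected component of size ≥ 2 (or has a self-loop).
The vertices on cycles are {0, 1, 4, 7, 8, 9, 10, 11} — 8 in total.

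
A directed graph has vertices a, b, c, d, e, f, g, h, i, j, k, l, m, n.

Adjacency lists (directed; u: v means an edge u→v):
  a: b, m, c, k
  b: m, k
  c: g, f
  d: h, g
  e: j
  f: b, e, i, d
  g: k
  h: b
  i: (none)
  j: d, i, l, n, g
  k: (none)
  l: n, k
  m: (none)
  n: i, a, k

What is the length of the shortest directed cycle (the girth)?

6

For each vertex v, BFS finds the shortest path from v back to v.
The shortest such closed walk is c → f → e → j → n → a → c, length 6.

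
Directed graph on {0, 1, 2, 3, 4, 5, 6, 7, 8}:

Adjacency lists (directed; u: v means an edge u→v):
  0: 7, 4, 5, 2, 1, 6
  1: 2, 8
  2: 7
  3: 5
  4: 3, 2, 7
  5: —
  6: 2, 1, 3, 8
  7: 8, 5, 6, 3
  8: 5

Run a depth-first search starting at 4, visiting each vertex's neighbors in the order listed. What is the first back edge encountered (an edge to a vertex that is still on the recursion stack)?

6->2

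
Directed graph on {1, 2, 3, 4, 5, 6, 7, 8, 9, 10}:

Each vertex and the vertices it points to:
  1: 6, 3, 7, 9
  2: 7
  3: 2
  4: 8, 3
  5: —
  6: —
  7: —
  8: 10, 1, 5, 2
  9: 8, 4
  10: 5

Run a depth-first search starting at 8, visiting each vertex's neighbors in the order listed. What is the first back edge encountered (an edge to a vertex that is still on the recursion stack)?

DFS from 8 (visiting each vertex's neighbors in the order listed); mark gray on enter, black on exit:
8 gray
  10 gray
    5 gray
    5 black
  10 black
  1 gray
    6 gray
    6 black
    3 gray
      2 gray
        7 gray
        7 black
      2 black
    3 black
    1→7: 7 black — skip
    9 gray
      9→8: 8 is gray → back edge
First back edge: 9 → 8.

9→8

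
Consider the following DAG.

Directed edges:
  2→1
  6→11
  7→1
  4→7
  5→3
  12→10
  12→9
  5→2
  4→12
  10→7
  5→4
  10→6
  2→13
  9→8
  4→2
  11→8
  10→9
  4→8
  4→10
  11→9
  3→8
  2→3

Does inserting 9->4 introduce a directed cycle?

Yes

Adding 9→4 creates a cycle iff 4 can already reach 9.
Path from 4: 4 → 12 → 9.
So 4 → … → 9 → 4 is a cycle.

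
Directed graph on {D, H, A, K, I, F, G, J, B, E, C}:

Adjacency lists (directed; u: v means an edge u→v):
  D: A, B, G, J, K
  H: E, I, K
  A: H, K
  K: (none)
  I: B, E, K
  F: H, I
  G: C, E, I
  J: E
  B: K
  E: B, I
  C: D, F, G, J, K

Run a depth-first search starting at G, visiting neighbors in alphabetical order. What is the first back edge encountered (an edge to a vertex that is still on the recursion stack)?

I→E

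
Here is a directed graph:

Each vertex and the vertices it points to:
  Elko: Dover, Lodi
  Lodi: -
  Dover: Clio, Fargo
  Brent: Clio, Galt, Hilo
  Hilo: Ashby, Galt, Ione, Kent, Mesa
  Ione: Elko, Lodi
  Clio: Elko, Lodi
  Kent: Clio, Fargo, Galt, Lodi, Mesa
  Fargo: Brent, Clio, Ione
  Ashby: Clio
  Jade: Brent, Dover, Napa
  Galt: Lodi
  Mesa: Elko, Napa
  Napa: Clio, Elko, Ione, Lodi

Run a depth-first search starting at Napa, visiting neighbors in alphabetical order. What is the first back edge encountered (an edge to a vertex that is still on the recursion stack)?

Dover->Clio

DFS from Napa (visiting neighbors in alphabetical order); mark gray on enter, black on exit:
Napa gray
  Clio gray
    Elko gray
      Dover gray
        Dover→Clio: Clio is gray → back edge
First back edge: Dover → Clio.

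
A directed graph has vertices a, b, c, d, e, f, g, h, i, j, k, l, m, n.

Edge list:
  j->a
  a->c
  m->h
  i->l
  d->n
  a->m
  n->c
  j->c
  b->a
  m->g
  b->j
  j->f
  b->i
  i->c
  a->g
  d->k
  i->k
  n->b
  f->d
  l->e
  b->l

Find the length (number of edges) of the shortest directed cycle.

For each vertex v, BFS finds the shortest path from v back to v.
The shortest such closed walk is n → b → j → f → d → n, length 5.

5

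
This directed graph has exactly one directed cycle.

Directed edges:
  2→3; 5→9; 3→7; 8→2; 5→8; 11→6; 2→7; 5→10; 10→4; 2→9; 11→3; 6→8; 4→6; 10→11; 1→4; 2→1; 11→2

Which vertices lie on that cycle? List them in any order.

1, 2, 4, 6, 8

DFS with gray/black marking from 2:
2 gray
  7 gray
  7 black
  3 gray
    3→7: 7 black — skip
  3 black
  9 gray
  9 black
  1 gray
    4 gray
      6 gray
        8 gray
          8→2: 2 is gray → back edge
Back edge closes the cycle 2 → 1 → 4 → 6 → 8 → 2; its vertices are {1, 2, 4, 6, 8}.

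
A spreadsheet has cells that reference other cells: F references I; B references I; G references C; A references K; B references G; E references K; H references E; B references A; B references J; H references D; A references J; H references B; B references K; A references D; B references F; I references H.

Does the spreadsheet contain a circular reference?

DFS with white/gray/black marking, starting from K:
K gray
K black
A gray
  D gray
  D black
  A→K: K black — skip
  J gray
  J black
A black
I gray
  H gray
    H→D: D black — skip
    B gray
      B→K: K black — skip
      B→J: J black — skip
      B→A: A black — skip
      G gray
        C gray
        C black
      G black
      B→I: I is gray → back edge
Back edge found, so a cycle exists: I → H → B → I.

Yes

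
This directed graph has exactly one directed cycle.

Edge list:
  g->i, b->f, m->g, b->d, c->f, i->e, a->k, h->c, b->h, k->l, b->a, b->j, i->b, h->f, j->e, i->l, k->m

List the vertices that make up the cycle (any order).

a, b, g, i, k, m

DFS with gray/black marking from i:
i gray
  b gray
    a gray
      k gray
        l gray
        l black
        m gray
          g gray
            g→i: i is gray → back edge
Back edge closes the cycle i → b → a → k → m → g → i; its vertices are {a, b, g, i, k, m}.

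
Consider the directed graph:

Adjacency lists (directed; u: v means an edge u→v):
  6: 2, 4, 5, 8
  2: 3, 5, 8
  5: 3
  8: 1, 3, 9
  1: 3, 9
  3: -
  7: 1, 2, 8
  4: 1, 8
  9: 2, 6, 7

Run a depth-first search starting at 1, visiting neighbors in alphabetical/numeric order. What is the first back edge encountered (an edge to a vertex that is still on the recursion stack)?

8->1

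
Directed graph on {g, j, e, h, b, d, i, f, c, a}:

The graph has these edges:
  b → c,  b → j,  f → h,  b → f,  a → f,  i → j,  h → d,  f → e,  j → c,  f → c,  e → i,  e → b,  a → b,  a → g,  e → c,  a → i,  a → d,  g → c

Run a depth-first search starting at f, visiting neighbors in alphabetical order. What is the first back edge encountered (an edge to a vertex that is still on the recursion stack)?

DFS from f (visiting neighbors in alphabetical order); mark gray on enter, black on exit:
f gray
  c gray
  c black
  e gray
    b gray
      b→c: c black — skip
      b→f: f is gray → back edge
First back edge: b → f.

b->f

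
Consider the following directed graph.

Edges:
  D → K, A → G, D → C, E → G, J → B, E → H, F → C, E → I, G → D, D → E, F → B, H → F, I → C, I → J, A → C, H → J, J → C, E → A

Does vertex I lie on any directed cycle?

I lies on a cycle iff there is a path from I back to itself.
Exploring from I, it never reaches itself; equivalently, its strongly connected component is a singleton.

No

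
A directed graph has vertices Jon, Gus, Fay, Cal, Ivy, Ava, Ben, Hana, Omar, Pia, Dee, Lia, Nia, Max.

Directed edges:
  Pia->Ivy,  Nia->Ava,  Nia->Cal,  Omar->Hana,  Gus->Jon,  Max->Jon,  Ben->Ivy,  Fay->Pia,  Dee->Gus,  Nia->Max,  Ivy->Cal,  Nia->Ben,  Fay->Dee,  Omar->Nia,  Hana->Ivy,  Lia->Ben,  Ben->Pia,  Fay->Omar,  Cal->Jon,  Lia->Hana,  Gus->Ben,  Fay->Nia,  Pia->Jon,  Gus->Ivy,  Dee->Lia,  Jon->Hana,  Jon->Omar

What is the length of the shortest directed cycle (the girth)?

For each vertex v, BFS finds the shortest path from v back to v.
The shortest such closed walk is Nia → Cal → Jon → Omar → Nia, length 4.

4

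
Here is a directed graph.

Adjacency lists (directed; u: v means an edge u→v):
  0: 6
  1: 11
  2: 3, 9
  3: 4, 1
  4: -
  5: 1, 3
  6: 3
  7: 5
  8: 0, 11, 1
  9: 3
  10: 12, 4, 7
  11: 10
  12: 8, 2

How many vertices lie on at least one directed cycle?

12

A vertex is on a directed cycle iff it belongs to a strongly connected component of size ≥ 2 (or has a self-loop).
The vertices on cycles are {0, 1, 2, 3, 5, 6, 7, 8, 9, 10, 11, 12} — 12 in total.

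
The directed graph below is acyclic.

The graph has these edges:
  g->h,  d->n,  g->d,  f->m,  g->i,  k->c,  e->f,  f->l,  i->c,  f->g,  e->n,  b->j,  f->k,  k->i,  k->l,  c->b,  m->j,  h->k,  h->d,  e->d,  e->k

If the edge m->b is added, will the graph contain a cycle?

No

Adding m→b creates a cycle iff b can already reach m.
Explore from b: no path reaches m. The graph stays acyclic.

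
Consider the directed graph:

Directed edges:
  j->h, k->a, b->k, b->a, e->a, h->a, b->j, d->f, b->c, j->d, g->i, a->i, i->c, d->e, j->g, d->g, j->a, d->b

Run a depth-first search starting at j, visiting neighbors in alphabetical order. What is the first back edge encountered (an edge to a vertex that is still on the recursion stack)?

DFS from j (visiting neighbors in alphabetical order); mark gray on enter, black on exit:
j gray
  a gray
    i gray
      c gray
      c black
    i black
  a black
  d gray
    b gray
      b→a: a black — skip
      b→c: c black — skip
      b→j: j is gray → back edge
First back edge: b → j.

b->j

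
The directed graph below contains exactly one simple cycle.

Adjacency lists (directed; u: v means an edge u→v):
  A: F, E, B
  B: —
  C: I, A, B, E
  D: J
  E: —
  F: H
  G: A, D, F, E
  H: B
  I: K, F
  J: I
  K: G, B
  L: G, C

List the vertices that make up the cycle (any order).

DFS with gray/black marking from G:
G gray
  A gray
    F gray
      H gray
        B gray
        B black
      H black
    F black
    E gray
    E black
    A→B: B black — skip
  A black
  D gray
    J gray
      I gray
        K gray
          K→G: G is gray → back edge
Back edge closes the cycle G → D → J → I → K → G; its vertices are {D, G, I, J, K}.

D, G, I, J, K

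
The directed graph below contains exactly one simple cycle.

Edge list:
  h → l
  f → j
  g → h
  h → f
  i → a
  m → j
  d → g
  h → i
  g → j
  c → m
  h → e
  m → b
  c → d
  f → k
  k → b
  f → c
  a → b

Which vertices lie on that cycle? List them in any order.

c, d, f, g, h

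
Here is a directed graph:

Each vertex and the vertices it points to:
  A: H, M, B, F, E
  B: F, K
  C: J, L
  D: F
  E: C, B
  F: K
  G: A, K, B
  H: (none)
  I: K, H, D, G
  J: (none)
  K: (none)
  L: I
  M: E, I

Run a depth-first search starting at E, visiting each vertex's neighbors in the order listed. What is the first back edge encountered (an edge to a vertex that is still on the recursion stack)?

M->E

DFS from E (visiting each vertex's neighbors in the order listed); mark gray on enter, black on exit:
E gray
  C gray
    J gray
    J black
    L gray
      I gray
        K gray
        K black
        H gray
        H black
        D gray
          F gray
            F→K: K black — skip
          F black
        D black
        G gray
          A gray
            A→H: H black — skip
            M gray
              M→E: E is gray → back edge
First back edge: M → E.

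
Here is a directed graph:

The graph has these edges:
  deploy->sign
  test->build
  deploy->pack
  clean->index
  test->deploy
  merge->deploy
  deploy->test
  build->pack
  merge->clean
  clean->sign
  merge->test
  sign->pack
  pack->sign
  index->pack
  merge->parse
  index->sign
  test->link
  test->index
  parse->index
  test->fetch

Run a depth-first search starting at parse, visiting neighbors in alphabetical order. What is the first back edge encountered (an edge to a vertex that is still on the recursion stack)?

DFS from parse (visiting neighbors in alphabetical order); mark gray on enter, black on exit:
parse gray
  index gray
    pack gray
      sign gray
        sign→pack: pack is gray → back edge
First back edge: sign → pack.

sign->pack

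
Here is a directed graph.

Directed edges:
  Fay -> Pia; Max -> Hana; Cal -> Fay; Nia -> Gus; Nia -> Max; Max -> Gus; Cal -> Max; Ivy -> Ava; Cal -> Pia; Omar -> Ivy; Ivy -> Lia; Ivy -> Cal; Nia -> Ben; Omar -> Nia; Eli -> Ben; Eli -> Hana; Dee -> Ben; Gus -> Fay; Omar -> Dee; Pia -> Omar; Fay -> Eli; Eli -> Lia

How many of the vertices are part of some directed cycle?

A vertex is on a directed cycle iff it belongs to a strongly connected component of size ≥ 2 (or has a self-loop).
The vertices on cycles are {Cal, Fay, Gus, Ivy, Max, Nia, Pia, Omar} — 8 in total.

8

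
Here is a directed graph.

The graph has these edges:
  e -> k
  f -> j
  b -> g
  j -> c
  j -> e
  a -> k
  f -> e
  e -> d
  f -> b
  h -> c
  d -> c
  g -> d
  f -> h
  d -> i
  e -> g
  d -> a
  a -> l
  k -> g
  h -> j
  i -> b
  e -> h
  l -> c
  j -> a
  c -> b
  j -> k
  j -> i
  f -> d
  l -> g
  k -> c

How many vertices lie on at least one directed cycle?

A vertex is on a directed cycle iff it belongs to a strongly connected component of size ≥ 2 (or has a self-loop).
The vertices on cycles are {a, b, c, d, e, g, h, i, j, k, l} — 11 in total.

11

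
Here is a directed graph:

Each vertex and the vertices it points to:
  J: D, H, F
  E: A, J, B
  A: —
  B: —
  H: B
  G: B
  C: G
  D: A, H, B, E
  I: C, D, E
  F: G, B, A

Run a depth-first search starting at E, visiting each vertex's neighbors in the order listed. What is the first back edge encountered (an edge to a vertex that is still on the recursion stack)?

D→E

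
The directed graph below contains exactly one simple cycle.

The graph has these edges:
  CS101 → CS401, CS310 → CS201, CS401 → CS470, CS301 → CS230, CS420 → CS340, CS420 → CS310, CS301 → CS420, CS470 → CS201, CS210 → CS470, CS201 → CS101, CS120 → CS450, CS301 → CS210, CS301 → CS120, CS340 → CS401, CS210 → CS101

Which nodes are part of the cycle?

CS101, CS201, CS401, CS470

DFS with gray/black marking from CS101:
CS101 gray
  CS401 gray
    CS470 gray
      CS201 gray
        CS201→CS101: CS101 is gray → back edge
Back edge closes the cycle CS101 → CS401 → CS470 → CS201 → CS101; its vertices are {CS101, CS201, CS401, CS470}.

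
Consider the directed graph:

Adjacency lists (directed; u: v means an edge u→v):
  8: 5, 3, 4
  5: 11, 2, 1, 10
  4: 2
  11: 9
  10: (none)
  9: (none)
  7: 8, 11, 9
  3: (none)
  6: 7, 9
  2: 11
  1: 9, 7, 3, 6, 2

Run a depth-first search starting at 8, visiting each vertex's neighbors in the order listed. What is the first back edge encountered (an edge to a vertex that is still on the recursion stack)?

7->8

DFS from 8 (visiting each vertex's neighbors in the order listed); mark gray on enter, black on exit:
8 gray
  5 gray
    11 gray
      9 gray
      9 black
    11 black
    2 gray
      2→11: 11 black — skip
    2 black
    1 gray
      1→9: 9 black — skip
      7 gray
        7→8: 8 is gray → back edge
First back edge: 7 → 8.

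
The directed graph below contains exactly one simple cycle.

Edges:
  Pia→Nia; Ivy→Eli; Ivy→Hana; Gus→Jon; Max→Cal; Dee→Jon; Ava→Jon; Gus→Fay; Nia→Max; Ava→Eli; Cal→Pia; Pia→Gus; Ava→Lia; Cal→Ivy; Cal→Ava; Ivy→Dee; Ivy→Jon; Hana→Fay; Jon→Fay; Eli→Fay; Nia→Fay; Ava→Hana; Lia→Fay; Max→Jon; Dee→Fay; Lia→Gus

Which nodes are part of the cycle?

Cal, Max, Nia, Pia

DFS with gray/black marking from Cal:
Cal gray
  Ava gray
    Jon gray
      Fay gray
      Fay black
    Jon black
    Eli gray
      Eli→Fay: Fay black — skip
    Eli black
    Hana gray
      Hana→Fay: Fay black — skip
    Hana black
    Lia gray
      Gus gray
        Gus→Fay: Fay black — skip
        Gus→Jon: Jon black — skip
      Gus black
      Lia→Fay: Fay black — skip
    Lia black
  Ava black
  Pia gray
    Nia gray
      Nia→Fay: Fay black — skip
      Max gray
        Max→Jon: Jon black — skip
        Max→Cal: Cal is gray → back edge
Back edge closes the cycle Cal → Pia → Nia → Max → Cal; its vertices are {Cal, Max, Nia, Pia}.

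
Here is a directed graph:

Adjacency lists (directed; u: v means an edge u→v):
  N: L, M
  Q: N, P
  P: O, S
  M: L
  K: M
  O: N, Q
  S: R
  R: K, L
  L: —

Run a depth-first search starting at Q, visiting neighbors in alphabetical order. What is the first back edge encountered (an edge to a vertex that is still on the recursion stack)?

O->Q

DFS from Q (visiting neighbors in alphabetical order); mark gray on enter, black on exit:
Q gray
  N gray
    L gray
    L black
    M gray
      M→L: L black — skip
    M black
  N black
  P gray
    O gray
      O→N: N black — skip
      O→Q: Q is gray → back edge
First back edge: O → Q.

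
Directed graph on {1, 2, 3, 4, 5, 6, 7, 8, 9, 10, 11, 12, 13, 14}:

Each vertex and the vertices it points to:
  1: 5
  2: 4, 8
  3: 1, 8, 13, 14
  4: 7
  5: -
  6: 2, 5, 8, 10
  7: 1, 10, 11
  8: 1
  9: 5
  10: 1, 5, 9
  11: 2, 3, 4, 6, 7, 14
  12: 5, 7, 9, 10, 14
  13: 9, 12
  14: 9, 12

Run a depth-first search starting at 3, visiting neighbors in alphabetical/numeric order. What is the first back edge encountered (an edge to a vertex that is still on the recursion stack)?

DFS from 3 (visiting neighbors in alphabetical/numeric order); mark gray on enter, black on exit:
3 gray
  1 gray
    5 gray
    5 black
  1 black
  8 gray
    8→1: 1 black — skip
  8 black
  13 gray
    9 gray
      9→5: 5 black — skip
    9 black
    12 gray
      12→5: 5 black — skip
      7 gray
        7→1: 1 black — skip
        10 gray
          10→1: 1 black — skip
          10→5: 5 black — skip
          10→9: 9 black — skip
        10 black
        11 gray
          2 gray
            4 gray
              4→7: 7 is gray → back edge
First back edge: 4 → 7.

4→7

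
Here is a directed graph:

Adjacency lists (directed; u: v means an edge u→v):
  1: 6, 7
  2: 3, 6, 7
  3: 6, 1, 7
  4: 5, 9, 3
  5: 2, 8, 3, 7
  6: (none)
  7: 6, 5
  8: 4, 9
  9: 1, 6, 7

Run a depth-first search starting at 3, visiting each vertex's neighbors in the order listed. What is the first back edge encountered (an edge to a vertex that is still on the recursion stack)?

DFS from 3 (visiting each vertex's neighbors in the order listed); mark gray on enter, black on exit:
3 gray
  6 gray
  6 black
  1 gray
    1→6: 6 black — skip
    7 gray
      7→6: 6 black — skip
      5 gray
        2 gray
          2→3: 3 is gray → back edge
First back edge: 2 → 3.

2->3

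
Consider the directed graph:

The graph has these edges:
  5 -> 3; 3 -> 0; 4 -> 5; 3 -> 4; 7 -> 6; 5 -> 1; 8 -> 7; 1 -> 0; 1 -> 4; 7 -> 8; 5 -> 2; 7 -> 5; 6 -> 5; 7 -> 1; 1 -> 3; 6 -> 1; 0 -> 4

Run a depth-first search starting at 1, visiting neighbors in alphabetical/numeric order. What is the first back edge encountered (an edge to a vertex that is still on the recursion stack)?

5->1

DFS from 1 (visiting neighbors in alphabetical/numeric order); mark gray on enter, black on exit:
1 gray
  0 gray
    4 gray
      5 gray
        5→1: 1 is gray → back edge
First back edge: 5 → 1.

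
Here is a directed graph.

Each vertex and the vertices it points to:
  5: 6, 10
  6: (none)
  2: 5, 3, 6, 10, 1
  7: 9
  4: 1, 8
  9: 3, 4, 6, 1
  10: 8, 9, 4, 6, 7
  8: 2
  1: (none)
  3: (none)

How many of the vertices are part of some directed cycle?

7

A vertex is on a directed cycle iff it belongs to a strongly connected component of size ≥ 2 (or has a self-loop).
The vertices on cycles are {2, 4, 5, 7, 8, 9, 10} — 7 in total.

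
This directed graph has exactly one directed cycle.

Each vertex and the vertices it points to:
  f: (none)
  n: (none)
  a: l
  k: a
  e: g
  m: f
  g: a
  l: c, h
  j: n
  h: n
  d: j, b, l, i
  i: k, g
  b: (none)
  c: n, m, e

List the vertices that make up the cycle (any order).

DFS with gray/black marking from l:
l gray
  c gray
    n gray
    n black
    m gray
      f gray
      f black
    m black
    e gray
      g gray
        a gray
          a→l: l is gray → back edge
Back edge closes the cycle l → c → e → g → a → l; its vertices are {a, c, e, g, l}.

a, c, e, g, l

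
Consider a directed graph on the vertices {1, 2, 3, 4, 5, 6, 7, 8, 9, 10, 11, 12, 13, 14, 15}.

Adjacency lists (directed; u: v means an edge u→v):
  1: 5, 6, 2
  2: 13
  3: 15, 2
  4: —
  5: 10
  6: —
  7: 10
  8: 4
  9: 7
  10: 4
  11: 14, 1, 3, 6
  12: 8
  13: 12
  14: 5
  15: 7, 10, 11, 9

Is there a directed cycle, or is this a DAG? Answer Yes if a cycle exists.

DFS with white/gray/black marking, starting from 4:
4 gray
4 black
1 gray
  5 gray
    10 gray
      10→4: 4 black — skip
    10 black
  5 black
  6 gray
  6 black
  2 gray
    13 gray
      12 gray
        8 gray
          8→4: 4 black — skip
        8 black
      12 black
    13 black
  2 black
1 black
3 gray
  15 gray
    7 gray
      7→10: 10 black — skip
    7 black
    15→10: 10 black — skip
    11 gray
      14 gray
        14→5: 5 black — skip
      14 black
      11→1: 1 black — skip
      11→3: 3 is gray → back edge
Back edge found, so a cycle exists: 3 → 15 → 11 → 3.

Yes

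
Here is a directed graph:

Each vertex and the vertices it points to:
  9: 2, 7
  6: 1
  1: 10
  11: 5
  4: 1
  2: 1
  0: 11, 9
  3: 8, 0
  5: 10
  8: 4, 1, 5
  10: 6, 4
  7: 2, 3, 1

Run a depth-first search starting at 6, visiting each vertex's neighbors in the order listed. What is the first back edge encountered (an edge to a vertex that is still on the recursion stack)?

10->6

DFS from 6 (visiting each vertex's neighbors in the order listed); mark gray on enter, black on exit:
6 gray
  1 gray
    10 gray
      10→6: 6 is gray → back edge
First back edge: 10 → 6.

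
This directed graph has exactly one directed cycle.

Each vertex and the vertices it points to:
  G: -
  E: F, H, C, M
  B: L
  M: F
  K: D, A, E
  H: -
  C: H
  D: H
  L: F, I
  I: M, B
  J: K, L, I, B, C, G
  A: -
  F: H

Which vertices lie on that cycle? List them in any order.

DFS with gray/black marking from B:
B gray
  L gray
    F gray
      H gray
      H black
    F black
    I gray
      M gray
        M→F: F black — skip
      M black
      I→B: B is gray → back edge
Back edge closes the cycle B → L → I → B; its vertices are {B, I, L}.

B, I, L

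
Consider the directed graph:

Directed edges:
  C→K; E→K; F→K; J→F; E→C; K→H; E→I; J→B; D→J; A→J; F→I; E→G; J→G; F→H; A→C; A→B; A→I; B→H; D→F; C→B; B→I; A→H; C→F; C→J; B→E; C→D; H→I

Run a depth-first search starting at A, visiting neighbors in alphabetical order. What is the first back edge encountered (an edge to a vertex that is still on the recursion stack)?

DFS from A (visiting neighbors in alphabetical order); mark gray on enter, black on exit:
A gray
  B gray
    E gray
      C gray
        C→B: B is gray → back edge
First back edge: C → B.

C→B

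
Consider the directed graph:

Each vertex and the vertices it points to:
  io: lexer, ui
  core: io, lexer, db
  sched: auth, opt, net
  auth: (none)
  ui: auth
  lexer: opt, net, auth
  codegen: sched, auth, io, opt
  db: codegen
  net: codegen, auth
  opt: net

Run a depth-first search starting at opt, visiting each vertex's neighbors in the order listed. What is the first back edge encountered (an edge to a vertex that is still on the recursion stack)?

DFS from opt (visiting each vertex's neighbors in the order listed); mark gray on enter, black on exit:
opt gray
  net gray
    codegen gray
      sched gray
        auth gray
        auth black
        sched→opt: opt is gray → back edge
First back edge: sched → opt.

sched->opt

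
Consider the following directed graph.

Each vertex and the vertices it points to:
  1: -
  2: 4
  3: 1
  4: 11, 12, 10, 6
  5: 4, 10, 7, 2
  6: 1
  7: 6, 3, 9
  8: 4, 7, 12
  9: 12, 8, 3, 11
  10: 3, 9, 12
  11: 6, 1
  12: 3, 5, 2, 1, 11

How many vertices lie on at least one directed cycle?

8

A vertex is on a directed cycle iff it belongs to a strongly connected component of size ≥ 2 (or has a self-loop).
The vertices on cycles are {2, 4, 5, 7, 8, 9, 10, 12} — 8 in total.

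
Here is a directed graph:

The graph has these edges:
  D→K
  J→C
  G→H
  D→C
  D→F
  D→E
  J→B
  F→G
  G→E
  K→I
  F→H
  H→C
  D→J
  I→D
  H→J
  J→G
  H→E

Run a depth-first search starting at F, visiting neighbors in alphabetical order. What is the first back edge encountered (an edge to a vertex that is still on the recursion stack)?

DFS from F (visiting neighbors in alphabetical order); mark gray on enter, black on exit:
F gray
  G gray
    E gray
    E black
    H gray
      C gray
      C black
      H→E: E black — skip
      J gray
        B gray
        B black
        J→C: C black — skip
        J→G: G is gray → back edge
First back edge: J → G.

J→G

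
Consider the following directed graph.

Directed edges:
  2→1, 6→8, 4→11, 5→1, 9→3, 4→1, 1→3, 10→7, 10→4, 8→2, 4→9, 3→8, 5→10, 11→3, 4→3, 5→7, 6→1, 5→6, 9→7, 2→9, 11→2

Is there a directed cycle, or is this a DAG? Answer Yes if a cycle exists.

Yes

DFS with white/gray/black marking, starting from 4:
4 gray
  9 gray
    7 gray
    7 black
    3 gray
      8 gray
        2 gray
          2→9: 9 is gray → back edge
Back edge found, so a cycle exists: 9 → 3 → 8 → 2 → 9.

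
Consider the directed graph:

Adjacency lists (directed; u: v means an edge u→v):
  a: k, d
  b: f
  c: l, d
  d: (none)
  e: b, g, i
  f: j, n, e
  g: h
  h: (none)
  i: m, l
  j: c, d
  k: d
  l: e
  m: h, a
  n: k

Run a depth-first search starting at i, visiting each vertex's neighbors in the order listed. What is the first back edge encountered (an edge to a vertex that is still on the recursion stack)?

c->l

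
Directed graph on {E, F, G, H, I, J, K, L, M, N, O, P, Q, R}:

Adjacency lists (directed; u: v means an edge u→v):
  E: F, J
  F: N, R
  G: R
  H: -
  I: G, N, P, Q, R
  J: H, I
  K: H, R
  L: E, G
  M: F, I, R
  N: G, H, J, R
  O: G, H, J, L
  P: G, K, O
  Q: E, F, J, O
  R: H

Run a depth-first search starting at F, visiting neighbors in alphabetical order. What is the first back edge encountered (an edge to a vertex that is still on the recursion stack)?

I→N

DFS from F (visiting neighbors in alphabetical order); mark gray on enter, black on exit:
F gray
  N gray
    G gray
      R gray
        H gray
        H black
      R black
    G black
    N→H: H black — skip
    J gray
      J→H: H black — skip
      I gray
        I→G: G black — skip
        I→N: N is gray → back edge
First back edge: I → N.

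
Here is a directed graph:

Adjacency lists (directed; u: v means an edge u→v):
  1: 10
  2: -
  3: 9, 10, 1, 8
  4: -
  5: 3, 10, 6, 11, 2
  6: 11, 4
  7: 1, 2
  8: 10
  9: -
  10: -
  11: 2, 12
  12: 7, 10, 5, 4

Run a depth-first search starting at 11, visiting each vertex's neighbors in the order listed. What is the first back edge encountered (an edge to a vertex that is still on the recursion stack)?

DFS from 11 (visiting each vertex's neighbors in the order listed); mark gray on enter, black on exit:
11 gray
  2 gray
  2 black
  12 gray
    7 gray
      1 gray
        10 gray
        10 black
      1 black
      7→2: 2 black — skip
    7 black
    12→10: 10 black — skip
    5 gray
      3 gray
        9 gray
        9 black
        3→10: 10 black — skip
        3→1: 1 black — skip
        8 gray
          8→10: 10 black — skip
        8 black
      3 black
      5→10: 10 black — skip
      6 gray
        6→11: 11 is gray → back edge
First back edge: 6 → 11.

6→11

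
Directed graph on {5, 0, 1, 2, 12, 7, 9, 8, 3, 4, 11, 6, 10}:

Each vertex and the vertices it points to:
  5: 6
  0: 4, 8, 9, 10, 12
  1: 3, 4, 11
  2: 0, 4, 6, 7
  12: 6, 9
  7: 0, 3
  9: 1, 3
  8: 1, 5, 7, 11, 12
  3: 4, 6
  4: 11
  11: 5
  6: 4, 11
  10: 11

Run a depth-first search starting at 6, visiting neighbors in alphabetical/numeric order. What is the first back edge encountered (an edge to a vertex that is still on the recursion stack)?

DFS from 6 (visiting neighbors in alphabetical/numeric order); mark gray on enter, black on exit:
6 gray
  4 gray
    11 gray
      5 gray
        5→6: 6 is gray → back edge
First back edge: 5 → 6.

5->6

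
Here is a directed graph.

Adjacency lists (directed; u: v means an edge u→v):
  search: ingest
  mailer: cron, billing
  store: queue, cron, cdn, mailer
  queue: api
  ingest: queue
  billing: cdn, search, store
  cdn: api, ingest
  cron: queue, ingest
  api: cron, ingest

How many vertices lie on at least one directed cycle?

A vertex is on a directed cycle iff it belongs to a strongly connected component of size ≥ 2 (or has a self-loop).
The vertices on cycles are {api, cron, queue, store, ingest, mailer, billing} — 7 in total.

7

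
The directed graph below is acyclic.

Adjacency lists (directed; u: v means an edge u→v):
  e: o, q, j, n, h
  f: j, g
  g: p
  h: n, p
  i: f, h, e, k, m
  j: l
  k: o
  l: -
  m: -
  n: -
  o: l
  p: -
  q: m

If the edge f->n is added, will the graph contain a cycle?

No

Adding f→n creates a cycle iff n can already reach f.
Explore from n: no path reaches f. The graph stays acyclic.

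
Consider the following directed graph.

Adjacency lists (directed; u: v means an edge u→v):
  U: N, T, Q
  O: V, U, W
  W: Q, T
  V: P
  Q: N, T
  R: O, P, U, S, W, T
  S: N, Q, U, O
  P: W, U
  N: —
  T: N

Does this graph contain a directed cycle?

No

DFS with white/gray/black marking, starting from O:
O gray
  V gray
    P gray
      W gray
        Q gray
          N gray
          N black
          T gray
            T→N: N black — skip
          T black
        Q black
        W→T: T black — skip
      W black
      U gray
        U→N: N black — skip
        U→T: T black — skip
        U→Q: Q black — skip
      U black
    P black
  V black
  O→U: U black — skip
  O→W: W black — skip
O black
R gray
  R→O: O black — skip
  R→P: P black — skip
  R→U: U black — skip
  S gray
    S→N: N black — skip
    S→Q: Q black — skip
    S→U: U black — skip
    S→O: O black — skip
  S black
  R→W: W black — skip
  R→T: T black — skip
R black
Every edge goes to a white or black vertex — no back edge, so the graph is acyclic.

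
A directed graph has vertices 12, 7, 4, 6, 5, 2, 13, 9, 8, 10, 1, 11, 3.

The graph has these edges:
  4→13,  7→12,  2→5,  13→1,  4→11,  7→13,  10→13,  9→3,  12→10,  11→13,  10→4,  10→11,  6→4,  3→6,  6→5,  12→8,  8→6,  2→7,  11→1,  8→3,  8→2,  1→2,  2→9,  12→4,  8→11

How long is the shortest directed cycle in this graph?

4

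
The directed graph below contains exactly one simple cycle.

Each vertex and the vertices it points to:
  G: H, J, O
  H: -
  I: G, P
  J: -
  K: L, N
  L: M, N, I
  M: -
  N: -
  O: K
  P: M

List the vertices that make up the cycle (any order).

G, I, K, L, O

DFS with gray/black marking from I:
I gray
  G gray
    H gray
    H black
    J gray
    J black
    O gray
      K gray
        L gray
          M gray
          M black
          N gray
          N black
          L→I: I is gray → back edge
Back edge closes the cycle I → G → O → K → L → I; its vertices are {G, I, K, L, O}.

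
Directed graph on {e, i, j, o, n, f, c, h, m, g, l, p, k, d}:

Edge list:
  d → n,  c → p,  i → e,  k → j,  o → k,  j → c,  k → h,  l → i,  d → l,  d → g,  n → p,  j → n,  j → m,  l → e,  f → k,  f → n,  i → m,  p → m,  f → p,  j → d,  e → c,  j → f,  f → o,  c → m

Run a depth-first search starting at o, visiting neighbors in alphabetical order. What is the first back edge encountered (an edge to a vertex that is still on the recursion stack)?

DFS from o (visiting neighbors in alphabetical order); mark gray on enter, black on exit:
o gray
  k gray
    h gray
    h black
    j gray
      c gray
        m gray
        m black
        p gray
          p→m: m black — skip
        p black
      c black
      d gray
        g gray
        g black
        l gray
          e gray
            e→c: c black — skip
          e black
          i gray
            i→e: e black — skip
            i→m: m black — skip
          i black
        l black
        n gray
          n→p: p black — skip
        n black
      d black
      f gray
        f→k: k is gray → back edge
First back edge: f → k.

f→k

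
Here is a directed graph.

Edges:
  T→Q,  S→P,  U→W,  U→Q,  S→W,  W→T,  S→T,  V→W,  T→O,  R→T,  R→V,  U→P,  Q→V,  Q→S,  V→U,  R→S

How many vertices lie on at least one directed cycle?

6

A vertex is on a directed cycle iff it belongs to a strongly connected component of size ≥ 2 (or has a self-loop).
The vertices on cycles are {Q, S, T, U, V, W} — 6 in total.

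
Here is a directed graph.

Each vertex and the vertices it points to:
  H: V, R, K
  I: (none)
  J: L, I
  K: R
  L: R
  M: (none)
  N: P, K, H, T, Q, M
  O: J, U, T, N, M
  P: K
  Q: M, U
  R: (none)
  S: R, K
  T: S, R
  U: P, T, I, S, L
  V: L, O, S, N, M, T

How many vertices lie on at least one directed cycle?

A vertex is on a directed cycle iff it belongs to a strongly connected component of size ≥ 2 (or has a self-loop).
The vertices on cycles are {H, N, O, V} — 4 in total.

4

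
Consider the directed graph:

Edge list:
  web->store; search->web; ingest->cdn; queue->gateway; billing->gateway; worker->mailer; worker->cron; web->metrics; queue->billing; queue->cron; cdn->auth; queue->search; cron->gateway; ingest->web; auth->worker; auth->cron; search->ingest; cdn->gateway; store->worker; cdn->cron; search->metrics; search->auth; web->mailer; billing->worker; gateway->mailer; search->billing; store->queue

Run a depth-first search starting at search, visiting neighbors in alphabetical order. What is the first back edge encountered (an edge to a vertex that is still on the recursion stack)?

DFS from search (visiting neighbors in alphabetical order); mark gray on enter, black on exit:
search gray
  auth gray
    cron gray
      gateway gray
        mailer gray
        mailer black
      gateway black
    cron black
    worker gray
      worker→cron: cron black — skip
      worker→mailer: mailer black — skip
    worker black
  auth black
  billing gray
    billing→gateway: gateway black — skip
    billing→worker: worker black — skip
  billing black
  ingest gray
    cdn gray
      cdn→auth: auth black — skip
      cdn→cron: cron black — skip
      cdn→gateway: gateway black — skip
    cdn black
    web gray
      web→mailer: mailer black — skip
      metrics gray
      metrics black
      store gray
        queue gray
          queue→billing: billing black — skip
          queue→cron: cron black — skip
          queue→gateway: gateway black — skip
          queue→search: search is gray → back edge
First back edge: queue → search.

queue->search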